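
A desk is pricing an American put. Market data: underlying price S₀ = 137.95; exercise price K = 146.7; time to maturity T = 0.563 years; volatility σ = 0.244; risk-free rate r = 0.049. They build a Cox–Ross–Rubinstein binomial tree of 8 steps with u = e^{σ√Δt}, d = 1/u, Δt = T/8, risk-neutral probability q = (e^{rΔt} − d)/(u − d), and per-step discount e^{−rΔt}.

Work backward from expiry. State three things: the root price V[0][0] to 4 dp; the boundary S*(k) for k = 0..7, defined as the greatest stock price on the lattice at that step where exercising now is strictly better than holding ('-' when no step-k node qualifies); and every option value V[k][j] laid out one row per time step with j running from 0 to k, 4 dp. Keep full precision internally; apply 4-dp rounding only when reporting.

price = 13.7075
boundary = - - - 113.6024 121.1989 113.6024 121.1989 129.3035
tree:
13.7075
19.0273 8.6990
25.5538 12.8978 4.7315
33.0976 18.4928 7.6201 1.9936
40.2181 25.5011 11.8976 3.5699 0.4955
46.8922 33.0976 17.8622 6.2586 1.0158 0.0000
53.1480 40.2181 25.5011 10.6580 2.0823 0.0000 0.0000
59.0117 46.8922 33.0976 17.3965 4.2685 0.0000 0.0000 0.0000
64.5079 53.1480 40.2181 25.5011 8.7500 0.0000 0.0000 0.0000 0.0000

Δt=0.07037  u=1.06687  d=0.93732  q=0.51049  discount=0.99656
step 8 (expiry): payoffs max(K−S,0) = 64.5079 53.1480 40.2181 25.5011 8.7500 0.0000 0.0000 0.0000 0.0000
step 7: (k=7,j=0): S=87.6883, (K−S)⁺=59.0117, hold=58.5067 ⇒ V=59.0117 exercise | (k=7,j=1): S=99.8078, (K−S)⁺=46.8922, hold=46.3872 ⇒ V=46.8922 exercise | (k=7,j=2): S=113.6024, (K−S)⁺=33.0976, hold=32.5926 ⇒ V=33.0976 exercise | (k=7,j=3): S=129.3035, (K−S)⁺=17.3965, hold=16.8915 ⇒ V=17.3965 exercise | (k=7,j=4): S=147.1747, (K−S)⁺=0.0000, hold=4.2685 ⇒ V=4.2685 continue | (k=7,j=5): S=167.5159, (K−S)⁺=0.0000, hold=0.0000 ⇒ V=0.0000 continue | (k=7,j=6): S=190.6685, (K−S)⁺=0.0000, hold=0.0000 ⇒ V=0.0000 continue | (k=7,j=7): S=217.0211, (K−S)⁺=0.0000, hold=0.0000 ⇒ V=0.0000 continue  boundary S*=129.3035
step 6: (k=6,j=0): S=93.5520, (K−S)⁺=53.1480, hold=52.6430 ⇒ V=53.1480 exercise | (k=6,j=1): S=106.4819, (K−S)⁺=40.2181, hold=39.7131 ⇒ V=40.2181 exercise | (k=6,j=2): S=121.1989, (K−S)⁺=25.5011, hold=24.9961 ⇒ V=25.5011 exercise | (k=6,j=3): S=137.9500, (K−S)⁺=8.7500, hold=10.6580 ⇒ V=10.6580 continue | (k=6,j=4): S=157.0163, (K−S)⁺=0.0000, hold=2.0823 ⇒ V=2.0823 continue | (k=6,j=5): S=178.7177, (K−S)⁺=0.0000, hold=0.0000 ⇒ V=0.0000 continue | (k=6,j=6): S=203.4185, (K−S)⁺=0.0000, hold=0.0000 ⇒ V=0.0000 continue  boundary S*=121.1989
step 5: (k=5,j=0): S=99.8078, (K−S)⁺=46.8922, hold=46.3872 ⇒ V=46.8922 exercise | (k=5,j=1): S=113.6024, (K−S)⁺=33.0976, hold=32.5926 ⇒ V=33.0976 exercise | (k=5,j=2): S=129.3035, (K−S)⁺=17.3965, hold=17.8622 ⇒ V=17.8622 continue | (k=5,j=3): S=147.1747, (K−S)⁺=0.0000, hold=6.2586 ⇒ V=6.2586 continue | (k=5,j=4): S=167.5159, (K−S)⁺=0.0000, hold=1.0158 ⇒ V=1.0158 continue | (k=5,j=5): S=190.6685, (K−S)⁺=0.0000, hold=0.0000 ⇒ V=0.0000 continue  boundary S*=113.6024
step 4: (k=4,j=0): S=106.4819, (K−S)⁺=40.2181, hold=39.7131 ⇒ V=40.2181 exercise | (k=4,j=1): S=121.1989, (K−S)⁺=25.5011, hold=25.2330 ⇒ V=25.5011 exercise | (k=4,j=2): S=137.9500, (K−S)⁺=8.7500, hold=11.8976 ⇒ V=11.8976 continue | (k=4,j=3): S=157.0163, (K−S)⁺=0.0000, hold=3.5699 ⇒ V=3.5699 continue | (k=4,j=4): S=178.7177, (K−S)⁺=0.0000, hold=0.4955 ⇒ V=0.4955 continue  boundary S*=121.1989
step 3: (k=3,j=0): S=113.6024, (K−S)⁺=33.0976, hold=32.5926 ⇒ V=33.0976 exercise | (k=3,j=1): S=129.3035, (K−S)⁺=17.3965, hold=18.4928 ⇒ V=18.4928 continue | (k=3,j=2): S=147.1747, (K−S)⁺=0.0000, hold=7.6201 ⇒ V=7.6201 continue | (k=3,j=3): S=167.5159, (K−S)⁺=0.0000, hold=1.9936 ⇒ V=1.9936 continue  boundary S*=113.6024
step 2: (k=2,j=0): S=121.1989, (K−S)⁺=25.5011, hold=25.5538 ⇒ V=25.5538 continue | (k=2,j=1): S=137.9500, (K−S)⁺=8.7500, hold=12.8978 ⇒ V=12.8978 continue | (k=2,j=2): S=157.0163, (K−S)⁺=0.0000, hold=4.7315 ⇒ V=4.7315 continue  boundary S*=-
step 1: (k=1,j=0): S=129.3035, (K−S)⁺=17.3965, hold=19.0273 ⇒ V=19.0273 continue | (k=1,j=1): S=147.1747, (K−S)⁺=0.0000, hold=8.6990 ⇒ V=8.6990 continue  boundary S*=-
step 0: (k=0,j=0): S=137.9500, (K−S)⁺=8.7500, hold=13.7075 ⇒ V=13.7075 continue  boundary S*=-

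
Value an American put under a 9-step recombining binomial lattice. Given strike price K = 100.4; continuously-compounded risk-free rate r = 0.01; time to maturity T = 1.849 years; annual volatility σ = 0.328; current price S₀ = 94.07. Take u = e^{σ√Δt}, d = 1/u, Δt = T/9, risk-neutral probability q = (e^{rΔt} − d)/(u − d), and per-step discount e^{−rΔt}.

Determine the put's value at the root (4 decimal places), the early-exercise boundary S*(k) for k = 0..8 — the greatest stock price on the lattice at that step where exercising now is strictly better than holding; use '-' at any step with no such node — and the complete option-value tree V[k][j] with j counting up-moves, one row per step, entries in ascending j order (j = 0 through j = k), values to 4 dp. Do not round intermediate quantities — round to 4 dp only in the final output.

price = 19.8083
boundary = - - - - 51.9023 44.7322 51.9023 60.2216 69.8745
tree:
19.8083
25.9334 12.9822
32.9854 18.0881 7.2765
40.6592 24.4691 10.9657 3.1448
48.4977 31.9906 16.0874 5.2333 0.8015
55.6678 40.2318 22.8297 8.5484 1.5148 0.0000
61.8474 48.4977 31.0791 13.6193 2.8628 0.0000 0.0000
67.1733 55.6678 40.1784 20.9456 5.4105 0.0000 0.0000 0.0000
71.7634 61.8474 48.4977 30.5255 10.2254 0.0000 0.0000 0.0000 0.0000
75.7194 67.1733 55.6678 40.1784 19.3254 0.0000 0.0000 0.0000 0.0000 0.0000

Δt=0.20544, u=1.16029, d=0.86185, q=0.46979, disc=e^(-rΔt)=0.99795
k=9 terminal: V=max(K-S,0) → 75.7194 67.1733 55.6678 40.1784 19.3254 0.0000 0.0000 0.0000 0.0000 0.0000
k=8: j=0 S=28.6366 intr=71.7634 cont=71.5573 V=71.7634[EX]; j=1 S=38.5526 intr=61.8474 cont=61.6413 V=61.8474[EX]; j=2 S=51.9023 intr=48.4977 cont=48.2917 V=48.4977[EX]; j=3 S=69.8745 intr=30.5255 cont=30.3194 V=30.5255[EX]; j=4 S=94.0700 intr=6.3300 cont=10.2254 V=10.2254[hold]; j=5 S=126.6437 intr=0.0000 cont=0.0000 V=0.0000[hold]; j=6 S=170.4967 intr=0.0000 cont=0.0000 V=0.0000[hold]; j=7 S=229.5348 intr=0.0000 cont=0.0000 V=0.0000[hold]; j=8 S=309.0160 intr=0.0000 cont=0.0000 V=0.0000[hold]  S*(8)=69.8745
k=7: j=0 S=33.2267 intr=67.1733 cont=66.9672 V=67.1733[EX]; j=1 S=44.7322 intr=55.6678 cont=55.4618 V=55.6678[EX]; j=2 S=60.2216 intr=40.1784 cont=39.9723 V=40.1784[EX]; j=3 S=81.0746 intr=19.3254 cont=20.9456 V=20.9456[hold]; j=4 S=109.1484 intr=0.0000 cont=5.4105 V=5.4105[hold]; j=5 S=146.9433 intr=0.0000 cont=0.0000 V=0.0000[hold]; j=6 S=197.8255 intr=0.0000 cont=0.0000 V=0.0000[hold]; j=7 S=266.3267 intr=0.0000 cont=0.0000 V=0.0000[hold]  S*(7)=60.2216
k=6: j=0 S=38.5526 intr=61.8474 cont=61.6413 V=61.8474[EX]; j=1 S=51.9023 intr=48.4977 cont=48.2917 V=48.4977[EX]; j=2 S=69.8745 intr=30.5255 cont=31.0791 V=31.0791[hold]; j=3 S=94.0700 intr=6.3300 cont=13.6193 V=13.6193[hold]; j=4 S=126.6437 intr=0.0000 cont=2.8628 V=2.8628[hold]; j=5 S=170.4967 intr=0.0000 cont=0.0000 V=0.0000[hold]; j=6 S=229.5348 intr=0.0000 cont=0.0000 V=0.0000[hold]  S*(6)=51.9023
k=5: j=0 S=44.7322 intr=55.6678 cont=55.4618 V=55.6678[EX]; j=1 S=60.2216 intr=40.1784 cont=40.2318 V=40.2318[hold]; j=2 S=81.0746 intr=19.3254 cont=22.8297 V=22.8297[hold]; j=3 S=109.1484 intr=0.0000 cont=8.5484 V=8.5484[hold]; j=4 S=146.9433 intr=0.0000 cont=1.5148 V=1.5148[hold]; j=5 S=197.8255 intr=0.0000 cont=0.0000 V=0.0000[hold]  S*(5)=44.7322
k=4: j=0 S=51.9023 intr=48.4977 cont=48.3168 V=48.4977[EX]; j=1 S=69.8745 intr=30.5255 cont=31.9906 V=31.9906[hold]; j=2 S=94.0700 intr=6.3300 cont=16.0874 V=16.0874[hold]; j=3 S=126.6437 intr=0.0000 cont=5.2333 V=5.2333[hold]; j=4 S=170.4967 intr=0.0000 cont=0.8015 V=0.8015[hold]  S*(4)=51.9023
k=3: j=0 S=60.2216 intr=40.1784 cont=40.6592 V=40.6592[hold]; j=1 S=81.0746 intr=19.3254 cont=24.4691 V=24.4691[hold]; j=2 S=109.1484 intr=0.0000 cont=10.9657 V=10.9657[hold]; j=3 S=146.9433 intr=0.0000 cont=3.1448 V=3.1448[hold]  S*(3)=-
k=2: j=0 S=69.8745 intr=30.5255 cont=32.9854 V=32.9854[hold]; j=1 S=94.0700 intr=6.3300 cont=18.0881 V=18.0881[hold]; j=2 S=126.6437 intr=0.0000 cont=7.2765 V=7.2765[hold]  S*(2)=-
k=1: j=0 S=81.0746 intr=19.3254 cont=25.9334 V=25.9334[hold]; j=1 S=109.1484 intr=0.0000 cont=12.9822 V=12.9822[hold]  S*(1)=-
k=0: j=0 S=94.0700 intr=6.3300 cont=19.8083 V=19.8083[hold]  S*(0)=-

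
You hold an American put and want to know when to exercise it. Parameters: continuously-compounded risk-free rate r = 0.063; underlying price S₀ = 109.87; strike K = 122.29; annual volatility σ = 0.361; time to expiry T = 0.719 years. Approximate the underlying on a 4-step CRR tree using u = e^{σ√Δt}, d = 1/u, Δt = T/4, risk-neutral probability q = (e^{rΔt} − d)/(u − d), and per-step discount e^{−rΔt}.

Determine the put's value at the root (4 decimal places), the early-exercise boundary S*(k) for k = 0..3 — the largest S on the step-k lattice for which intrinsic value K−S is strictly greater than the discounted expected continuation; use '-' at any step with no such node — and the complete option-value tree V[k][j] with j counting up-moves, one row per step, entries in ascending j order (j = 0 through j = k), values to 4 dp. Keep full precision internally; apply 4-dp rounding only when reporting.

Δt=0.17975, u=1.16539, d=0.85808, q=0.49887, disc=e^(-rΔt)=0.98874
k=4 terminal: V=max(K-S,0) → 62.7239 41.3918 12.4200 0.0000 0.0000
k=3: j=0 S=69.4175 intr=52.8725 cont=51.4955 V=52.8725[EX]; j=1 S=94.2777 intr=28.0123 cont=26.6352 V=28.0123[EX]; j=2 S=128.0410 intr=0.0000 cont=6.1539 V=6.1539[hold]; j=3 S=173.8959 intr=0.0000 cont=0.0000 V=0.0000[hold]  S*(3)=94.2777
k=2: j=0 S=80.8982 intr=41.3918 cont=40.0147 V=41.3918[EX]; j=1 S=109.8700 intr=12.4200 cont=16.9151 V=16.9151[hold]; j=2 S=149.2173 intr=0.0000 cont=3.0492 V=3.0492[hold]  S*(2)=80.8982
k=1: j=0 S=94.2777 intr=28.0123 cont=28.8525 V=28.8525[hold]; j=1 S=128.0410 intr=0.0000 cont=9.8852 V=9.8852[hold]  S*(1)=-
k=0: j=0 S=109.8700 intr=12.4200 cont=19.1719 V=19.1719[hold]  S*(0)=-

price = 19.1719
boundary = - - 80.8982 94.2777
tree:
19.1719
28.8525 9.8852
41.3918 16.9151 3.0492
52.8725 28.0123 6.1539 0.0000
62.7239 41.3918 12.4200 0.0000 0.0000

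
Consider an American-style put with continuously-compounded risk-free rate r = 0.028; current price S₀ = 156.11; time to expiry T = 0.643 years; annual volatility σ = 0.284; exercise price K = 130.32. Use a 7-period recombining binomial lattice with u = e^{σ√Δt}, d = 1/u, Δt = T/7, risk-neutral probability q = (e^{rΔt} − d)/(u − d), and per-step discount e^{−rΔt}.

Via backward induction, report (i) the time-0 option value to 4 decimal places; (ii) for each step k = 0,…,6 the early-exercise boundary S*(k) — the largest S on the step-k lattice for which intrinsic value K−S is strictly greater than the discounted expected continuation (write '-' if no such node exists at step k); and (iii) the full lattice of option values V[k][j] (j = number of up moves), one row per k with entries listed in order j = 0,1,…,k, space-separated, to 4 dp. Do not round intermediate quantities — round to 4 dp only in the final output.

Δt=0.09186  u=1.08989  d=0.91753  q=0.49344  discount=0.99743
step 7 (expiry): payoffs max(K−S,0) = 44.8608 28.8069 9.7371 0.0000 0.0000 0.0000 0.0000 0.0000
step 6: (k=6,j=0): S=93.1409, (K−S)⁺=37.1791, hold=36.8443 ⇒ V=37.1791 exercise | (k=6,j=1): S=110.6379, (K−S)⁺=19.6821, hold=19.3474 ⇒ V=19.6821 exercise | (k=6,j=2): S=131.4218, (K−S)⁺=0.0000, hold=4.9198 ⇒ V=4.9198 continue | (k=6,j=3): S=156.1100, (K−S)⁺=0.0000, hold=0.0000 ⇒ V=0.0000 continue | (k=6,j=4): S=185.4360, (K−S)⁺=0.0000, hold=0.0000 ⇒ V=0.0000 continue | (k=6,j=5): S=220.2711, (K−S)⁺=0.0000, hold=0.0000 ⇒ V=0.0000 continue | (k=6,j=6): S=261.6501, (K−S)⁺=0.0000, hold=0.0000 ⇒ V=0.0000 continue  boundary S*=110.6379
step 5: (k=5,j=0): S=101.5131, (K−S)⁺=28.8069, hold=28.4721 ⇒ V=28.8069 exercise | (k=5,j=1): S=120.5829, (K−S)⁺=9.7371, hold=12.3660 ⇒ V=12.3660 continue | (k=5,j=2): S=143.2350, (K−S)⁺=0.0000, hold=2.4858 ⇒ V=2.4858 continue | (k=5,j=3): S=170.1424, (K−S)⁺=0.0000, hold=0.0000 ⇒ V=0.0000 continue | (k=5,j=4): S=202.1044, (K−S)⁺=0.0000, hold=0.0000 ⇒ V=0.0000 continue | (k=5,j=5): S=240.0708, (K−S)⁺=0.0000, hold=0.0000 ⇒ V=0.0000 continue  boundary S*=101.5131
step 4: (k=4,j=0): S=110.6379, (K−S)⁺=19.6821, hold=20.6412 ⇒ V=20.6412 continue | (k=4,j=1): S=131.4218, (K−S)⁺=0.0000, hold=7.4715 ⇒ V=7.4715 continue | (k=4,j=2): S=156.1100, (K−S)⁺=0.0000, hold=1.2560 ⇒ V=1.2560 continue | (k=4,j=3): S=185.4360, (K−S)⁺=0.0000, hold=0.0000 ⇒ V=0.0000 continue | (k=4,j=4): S=220.2711, (K−S)⁺=0.0000, hold=0.0000 ⇒ V=0.0000 continue  boundary S*=-
step 3: (k=3,j=0): S=120.5829, (K−S)⁺=9.7371, hold=14.1065 ⇒ V=14.1065 continue | (k=3,j=1): S=143.2350, (K−S)⁺=0.0000, hold=4.3932 ⇒ V=4.3932 continue | (k=3,j=2): S=170.1424, (K−S)⁺=0.0000, hold=0.6346 ⇒ V=0.6346 continue | (k=3,j=3): S=202.1044, (K−S)⁺=0.0000, hold=0.0000 ⇒ V=0.0000 continue  boundary S*=-
step 2: (k=2,j=0): S=131.4218, (K−S)⁺=0.0000, hold=9.2897 ⇒ V=9.2897 continue | (k=2,j=1): S=156.1100, (K−S)⁺=0.0000, hold=2.5321 ⇒ V=2.5321 continue | (k=2,j=2): S=185.4360, (K−S)⁺=0.0000, hold=0.3206 ⇒ V=0.3206 continue  boundary S*=-
step 1: (k=1,j=0): S=143.2350, (K−S)⁺=0.0000, hold=5.9399 ⇒ V=5.9399 continue | (k=1,j=1): S=170.1424, (K−S)⁺=0.0000, hold=1.4372 ⇒ V=1.4372 continue  boundary S*=-
step 0: (k=0,j=0): S=156.1100, (K−S)⁺=0.0000, hold=3.7086 ⇒ V=3.7086 continue  boundary S*=-

price = 3.7086
boundary = - - - - - 101.5131 110.6379
tree:
3.7086
5.9399 1.4372
9.2897 2.5321 0.3206
14.1065 4.3932 0.6346 0.0000
20.6412 7.4715 1.2560 0.0000 0.0000
28.8069 12.3660 2.4858 0.0000 0.0000 0.0000
37.1791 19.6821 4.9198 0.0000 0.0000 0.0000 0.0000
44.8608 28.8069 9.7371 0.0000 0.0000 0.0000 0.0000 0.0000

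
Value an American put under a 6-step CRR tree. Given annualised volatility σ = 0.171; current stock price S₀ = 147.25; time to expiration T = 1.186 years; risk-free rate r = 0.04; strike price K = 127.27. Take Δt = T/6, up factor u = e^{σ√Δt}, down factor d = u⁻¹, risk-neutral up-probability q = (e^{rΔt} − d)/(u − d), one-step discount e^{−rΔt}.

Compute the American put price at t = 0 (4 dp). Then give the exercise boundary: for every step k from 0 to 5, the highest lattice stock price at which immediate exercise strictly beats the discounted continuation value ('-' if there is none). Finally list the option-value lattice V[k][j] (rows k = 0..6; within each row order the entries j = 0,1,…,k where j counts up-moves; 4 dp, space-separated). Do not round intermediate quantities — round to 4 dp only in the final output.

params: Δt=0.19767 u=1.07899 d=0.92679 q=0.53316 e^(-rΔt)=0.99212
t_6 payoffs: 33.9555 18.6313 0.7906 0.0000 0.0000 0.0000 0.0000
t_5: node(5,0) S=100.6854 payoff=26.5846 vs cont=25.5822 → 26.5846 [stop]  node(5,1) S=117.2201 payoff=10.0499 vs cont=9.0476 → 10.0499 [stop]  node(5,2) S=136.4701 payoff=0.0000 vs cont=0.3662 → 0.3662 [wait]  node(5,3) S=158.8814 payoff=0.0000 vs cont=0.0000 → 0.0000 [wait]  node(5,4) S=184.9731 payoff=0.0000 vs cont=0.0000 → 0.0000 [wait]  node(5,5) S=215.3495 payoff=0.0000 vs cont=0.0000 → 0.0000 [wait]  ⇒ S*(5)=117.2201
t_4: node(4,0) S=108.6387 payoff=18.6313 vs cont=17.6290 → 18.6313 [stop]  node(4,1) S=126.4794 payoff=0.7906 vs cont=4.8484 → 4.8484 [wait]  node(4,2) S=147.2500 payoff=0.0000 vs cont=0.1696 → 0.1696 [wait]  node(4,3) S=171.4316 payoff=0.0000 vs cont=0.0000 → 0.0000 [wait]  node(4,4) S=199.5842 payoff=0.0000 vs cont=0.0000 → 0.0000 [wait]  ⇒ S*(4)=108.6387
t_3: node(3,0) S=117.2201 payoff=10.0499 vs cont=11.1940 → 11.1940 [wait]  node(3,1) S=136.4701 payoff=0.0000 vs cont=2.3353 → 2.3353 [wait]  node(3,2) S=158.8814 payoff=0.0000 vs cont=0.0786 → 0.0786 [wait]  node(3,3) S=184.9731 payoff=0.0000 vs cont=0.0000 → 0.0000 [wait]  ⇒ S*(3)=-
t_2: node(2,0) S=126.4794 payoff=0.7906 vs cont=6.4200 → 6.4200 [wait]  node(2,1) S=147.2500 payoff=0.0000 vs cont=1.1232 → 1.1232 [wait]  node(2,2) S=171.4316 payoff=0.0000 vs cont=0.0364 → 0.0364 [wait]  ⇒ S*(2)=-
t_1: node(1,0) S=136.4701 payoff=0.0000 vs cont=3.5676 → 3.5676 [wait]  node(1,1) S=158.8814 payoff=0.0000 vs cont=0.5395 → 0.5395 [wait]  ⇒ S*(1)=-
t_0: node(0,0) S=147.2500 payoff=0.0000 vs cont=1.9378 → 1.9378 [wait]  ⇒ S*(0)=-

price = 1.9378
boundary = - - - - 108.6387 117.2201
tree:
1.9378
3.5676 0.5395
6.4200 1.1232 0.0364
11.1940 2.3353 0.0786 0.0000
18.6313 4.8484 0.1696 0.0000 0.0000
26.5846 10.0499 0.3662 0.0000 0.0000 0.0000
33.9555 18.6313 0.7906 0.0000 0.0000 0.0000 0.0000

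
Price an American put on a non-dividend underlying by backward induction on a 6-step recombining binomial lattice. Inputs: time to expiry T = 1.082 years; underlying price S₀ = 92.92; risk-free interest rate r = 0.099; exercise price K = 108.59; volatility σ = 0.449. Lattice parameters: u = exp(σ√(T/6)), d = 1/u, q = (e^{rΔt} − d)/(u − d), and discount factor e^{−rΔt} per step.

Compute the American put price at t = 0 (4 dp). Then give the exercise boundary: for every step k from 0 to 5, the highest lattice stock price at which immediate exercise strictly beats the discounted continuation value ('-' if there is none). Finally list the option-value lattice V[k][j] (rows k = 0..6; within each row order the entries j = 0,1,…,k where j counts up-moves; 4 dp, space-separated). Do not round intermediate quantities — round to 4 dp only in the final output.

params: Δt=0.18033 u=1.21006 d=0.82640 q=0.49943 e^(-rΔt)=0.98231
t_6 payoffs: 78.9918 65.2509 45.1308 15.6700 0.0000 0.0000 0.0000
t_5: node(5,0) S=35.8156 payoff=72.7744 vs cont=70.8529 → 72.7744 [stop]  node(5,1) S=52.4430 payoff=56.1470 vs cont=54.2256 → 56.1470 [stop]  node(5,2) S=76.7895 payoff=31.8005 vs cont=29.8790 → 31.8005 [stop]  node(5,3) S=112.4389 payoff=0.0000 vs cont=7.7052 → 7.7052 [wait]  node(5,4) S=164.6384 payoff=0.0000 vs cont=0.0000 → 0.0000 [wait]  node(5,5) S=241.0714 payoff=0.0000 vs cont=0.0000 → 0.0000 [wait]  ⇒ S*(5)=76.7895
t_4: node(4,0) S=43.3391 payoff=65.2509 vs cont=63.3294 → 65.2509 [stop]  node(4,1) S=63.4592 payoff=45.1308 vs cont=43.2093 → 45.1308 [stop]  node(4,2) S=92.9200 payoff=15.6700 vs cont=19.4169 → 19.4169 [wait]  node(4,3) S=136.0579 payoff=0.0000 vs cont=3.7887 → 3.7887 [wait]  node(4,4) S=199.2225 payoff=0.0000 vs cont=0.0000 → 0.0000 [wait]  ⇒ S*(4)=63.4592
t_3: node(3,0) S=52.4430 payoff=56.1470 vs cont=54.2256 → 56.1470 [stop]  node(3,1) S=76.7895 payoff=31.8005 vs cont=31.7172 → 31.8005 [stop]  node(3,2) S=112.4389 payoff=0.0000 vs cont=11.4063 → 11.4063 [wait]  node(3,3) S=164.6384 payoff=0.0000 vs cont=1.8630 → 1.8630 [wait]  ⇒ S*(3)=76.7895
t_2: node(2,0) S=63.4592 payoff=45.1308 vs cont=43.2093 → 45.1308 [stop]  node(2,1) S=92.9200 payoff=15.6700 vs cont=21.2326 → 21.2326 [wait]  node(2,2) S=136.0579 payoff=0.0000 vs cont=6.5226 → 6.5226 [wait]  ⇒ S*(2)=63.4592
t_1: node(1,0) S=76.7895 payoff=31.8005 vs cont=32.6080 → 32.6080 [wait]  node(1,1) S=112.4389 payoff=0.0000 vs cont=13.6403 → 13.6403 [wait]  ⇒ S*(1)=-
t_0: node(0,0) S=92.9200 payoff=15.6700 vs cont=22.7256 → 22.7256 [wait]  ⇒ S*(0)=-

price = 22.7256
boundary = - - 63.4592 76.7895 63.4592 76.7895
tree:
22.7256
32.6080 13.6403
45.1308 21.2326 6.5226
56.1470 31.8005 11.4063 1.8630
65.2509 45.1308 19.4169 3.7887 0.0000
72.7744 56.1470 31.8005 7.7052 0.0000 0.0000
78.9918 65.2509 45.1308 15.6700 0.0000 0.0000 0.0000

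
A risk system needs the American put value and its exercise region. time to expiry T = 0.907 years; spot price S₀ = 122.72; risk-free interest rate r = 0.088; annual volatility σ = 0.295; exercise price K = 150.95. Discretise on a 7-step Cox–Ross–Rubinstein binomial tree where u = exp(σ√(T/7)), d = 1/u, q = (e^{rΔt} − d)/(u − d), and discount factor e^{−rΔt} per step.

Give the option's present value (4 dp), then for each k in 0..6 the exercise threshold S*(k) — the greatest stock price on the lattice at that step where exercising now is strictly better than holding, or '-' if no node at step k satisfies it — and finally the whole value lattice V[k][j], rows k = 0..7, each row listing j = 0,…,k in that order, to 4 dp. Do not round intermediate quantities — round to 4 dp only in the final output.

Δt=0.12957, u=1.11203, d=0.89926, q=0.52737, disc=e^(-rΔt)=0.98866
k=7 terminal: V=max(K-S,0) → 92.5925 78.7844 61.7090 40.5934 14.4815 0.0000 0.0000 0.0000
k=6: j=0 S=64.8953 intr=86.0547 cont=84.3433 V=86.0547[EX]; j=1 S=80.2504 intr=70.6996 cont=68.9882 V=70.6996[EX]; j=2 S=99.2388 intr=51.7112 cont=49.9998 V=51.7112[EX]; j=3 S=122.7200 intr=28.2300 cont=26.5186 V=28.2300[EX]; j=4 S=151.7572 intr=0.0000 cont=6.7668 V=6.7668[hold]; j=5 S=187.6650 intr=0.0000 cont=0.0000 V=0.0000[hold]; j=6 S=232.0691 intr=0.0000 cont=0.0000 V=0.0000[hold]  S*(6)=122.7200
k=5: j=0 S=72.1656 intr=78.7844 cont=77.0730 V=78.7844[EX]; j=1 S=89.2410 intr=61.7090 cont=59.9976 V=61.7090[EX]; j=2 S=110.3566 intr=40.5934 cont=38.8820 V=40.5934[EX]; j=3 S=136.4685 intr=14.4815 cont=16.7191 V=16.7191[hold]; j=4 S=168.7588 intr=0.0000 cont=3.1619 V=3.1619[hold]; j=5 S=208.6894 intr=0.0000 cont=0.0000 V=0.0000[hold]  S*(5)=110.3566
k=4: j=0 S=80.2504 intr=70.6996 cont=68.9882 V=70.6996[EX]; j=1 S=99.2388 intr=51.7112 cont=49.9998 V=51.7112[EX]; j=2 S=122.7200 intr=28.2300 cont=27.6853 V=28.2300[EX]; j=3 S=151.7572 intr=0.0000 cont=9.4609 V=9.4609[hold]; j=4 S=187.6650 intr=0.0000 cont=1.4775 V=1.4775[hold]  S*(4)=122.7200
k=3: j=0 S=89.2410 intr=61.7090 cont=59.9976 V=61.7090[EX]; j=1 S=110.3566 intr=40.5934 cont=38.8820 V=40.5934[EX]; j=2 S=136.4685 intr=14.4815 cont=18.1239 V=18.1239[hold]; j=3 S=168.7588 intr=0.0000 cont=5.1911 V=5.1911[hold]  S*(3)=110.3566
k=2: j=0 S=99.2388 intr=51.7112 cont=49.9998 V=51.7112[EX]; j=1 S=122.7200 intr=28.2300 cont=28.4177 V=28.4177[hold]; j=2 S=151.7572 intr=0.0000 cont=11.1753 V=11.1753[hold]  S*(2)=99.2388
k=1: j=0 S=110.3566 intr=40.5934 cont=38.9799 V=40.5934[EX]; j=1 S=136.4685 intr=14.4815 cont=19.1055 V=19.1055[hold]  S*(1)=110.3566
k=0: j=0 S=122.7200 intr=28.2300 cont=28.9295 V=28.9295[hold]  S*(0)=-

price = 28.9295
boundary = - 110.3566 99.2388 110.3566 122.7200 110.3566 122.7200
tree:
28.9295
40.5934 19.1055
51.7112 28.4177 11.1753
61.7090 40.5934 18.1239 5.1911
70.6996 51.7112 28.2300 9.4609 1.4775
78.7844 61.7090 40.5934 16.7191 3.1619 0.0000
86.0547 70.6996 51.7112 28.2300 6.7668 0.0000 0.0000
92.5925 78.7844 61.7090 40.5934 14.4815 0.0000 0.0000 0.0000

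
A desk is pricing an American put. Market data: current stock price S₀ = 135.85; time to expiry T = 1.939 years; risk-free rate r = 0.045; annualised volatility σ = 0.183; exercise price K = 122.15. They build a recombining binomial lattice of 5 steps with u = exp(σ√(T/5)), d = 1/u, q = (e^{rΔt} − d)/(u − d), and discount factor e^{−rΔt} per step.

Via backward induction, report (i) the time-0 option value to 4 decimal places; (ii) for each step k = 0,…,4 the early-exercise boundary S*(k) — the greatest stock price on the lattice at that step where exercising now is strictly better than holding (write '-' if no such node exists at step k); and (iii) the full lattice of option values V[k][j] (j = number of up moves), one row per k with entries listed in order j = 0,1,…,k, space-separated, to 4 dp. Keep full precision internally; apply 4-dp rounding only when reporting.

price = 4.3541
boundary = - - - 96.5122 108.1620
tree:
4.3541
8.1721 1.3524
14.8377 2.9500 0.0813
25.6378 6.4277 0.1834 0.0000
36.0328 13.9880 0.4134 0.0000 0.0000
45.3083 25.6378 0.9320 0.0000 0.0000 0.0000

params: Δt=0.38780 u=1.12071 d=0.89229 q=0.54861 e^(-rΔt)=0.98270
t_5 payoffs: 45.3083 25.6378 0.9320 0.0000 0.0000 0.0000
t_4: node(4,0) S=86.1172 payoff=36.0328 vs cont=33.9197 → 36.0328 [stop]  node(4,1) S=108.1620 payoff=13.9880 vs cont=11.8749 → 13.9880 [stop]  node(4,2) S=135.8500 payoff=0.0000 vs cont=0.4134 → 0.4134 [wait]  node(4,3) S=170.6258 payoff=0.0000 vs cont=0.0000 → 0.0000 [wait]  node(4,4) S=214.3037 payoff=0.0000 vs cont=0.0000 → 0.0000 [wait]  ⇒ S*(4)=108.1620
t_3: node(3,0) S=96.5122 payoff=25.6378 vs cont=23.5247 → 25.6378 [stop]  node(3,1) S=121.2180 payoff=0.9320 vs cont=6.4277 → 6.4277 [wait]  node(3,2) S=152.2482 payoff=0.0000 vs cont=0.1834 → 0.1834 [wait]  node(3,3) S=191.2217 payoff=0.0000 vs cont=0.0000 → 0.0000 [wait]  ⇒ S*(3)=96.5122
t_2: node(2,0) S=108.1620 payoff=13.9880 vs cont=14.8377 → 14.8377 [wait]  node(2,1) S=135.8500 payoff=0.0000 vs cont=2.9500 → 2.9500 [wait]  node(2,2) S=170.6258 payoff=0.0000 vs cont=0.0813 → 0.0813 [wait]  ⇒ S*(2)=-
t_1: node(1,0) S=121.2180 payoff=0.9320 vs cont=8.1721 → 8.1721 [wait]  node(1,1) S=152.2482 payoff=0.0000 vs cont=1.3524 → 1.3524 [wait]  ⇒ S*(1)=-
t_0: node(0,0) S=135.8500 payoff=0.0000 vs cont=4.3541 → 4.3541 [wait]  ⇒ S*(0)=-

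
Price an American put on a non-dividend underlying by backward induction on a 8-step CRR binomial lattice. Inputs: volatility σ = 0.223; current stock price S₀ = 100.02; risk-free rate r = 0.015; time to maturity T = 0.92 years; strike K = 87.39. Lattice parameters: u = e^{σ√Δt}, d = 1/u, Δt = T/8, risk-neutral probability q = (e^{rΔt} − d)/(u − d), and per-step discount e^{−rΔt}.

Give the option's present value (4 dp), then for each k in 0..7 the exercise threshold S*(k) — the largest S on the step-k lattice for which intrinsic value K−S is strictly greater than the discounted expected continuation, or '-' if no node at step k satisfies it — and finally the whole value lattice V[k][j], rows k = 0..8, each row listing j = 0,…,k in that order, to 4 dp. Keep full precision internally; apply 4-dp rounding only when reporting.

params: Δt=0.11500 u=1.07856 d=0.92717 q=0.49251 e^(-rΔt)=0.99828
t_8 payoffs: 32.7708 23.8524 13.4778 1.4092 0.0000 0.0000 0.0000 0.0000 0.0000
t_7: node(7,0) S=58.9099 payoff=28.4801 vs cont=28.3295 → 28.4801 [stop]  node(7,1) S=68.5289 payoff=18.8611 vs cont=18.7105 → 18.8611 [stop]  node(7,2) S=79.7185 payoff=7.6715 vs cont=7.5209 → 7.6715 [stop]  node(7,3) S=92.7351 payoff=0.0000 vs cont=0.7139 → 0.7139 [wait]  node(7,4) S=107.8772 payoff=0.0000 vs cont=0.0000 → 0.0000 [wait]  node(7,5) S=125.4916 payoff=0.0000 vs cont=0.0000 → 0.0000 [wait]  node(7,6) S=145.9823 payoff=0.0000 vs cont=0.0000 → 0.0000 [wait]  node(7,7) S=169.8186 payoff=0.0000 vs cont=0.0000 → 0.0000 [wait]  ⇒ S*(7)=79.7185
t_6: node(6,0) S=63.5376 payoff=23.8524 vs cont=23.7018 → 23.8524 [stop]  node(6,1) S=73.9122 payoff=13.4778 vs cont=13.3272 → 13.4778 [stop]  node(6,2) S=85.9808 payoff=1.4092 vs cont=4.2375 → 4.2375 [wait]  node(6,3) S=100.0200 payoff=0.0000 vs cont=0.3617 → 0.3617 [wait]  node(6,4) S=116.3515 payoff=0.0000 vs cont=0.0000 → 0.0000 [wait]  node(6,5) S=135.3497 payoff=0.0000 vs cont=0.0000 → 0.0000 [wait]  node(6,6) S=157.4500 payoff=0.0000 vs cont=0.0000 → 0.0000 [wait]  ⇒ S*(6)=73.9122
t_5: node(5,0) S=68.5289 payoff=18.8611 vs cont=18.7105 → 18.8611 [stop]  node(5,1) S=79.7185 payoff=7.6715 vs cont=8.9115 → 8.9115 [wait]  node(5,2) S=92.7351 payoff=0.0000 vs cont=2.3246 → 2.3246 [wait]  node(5,3) S=107.8772 payoff=0.0000 vs cont=0.1832 → 0.1832 [wait]  node(5,4) S=125.4916 payoff=0.0000 vs cont=0.0000 → 0.0000 [wait]  node(5,5) S=145.9823 payoff=0.0000 vs cont=0.0000 → 0.0000 [wait]  ⇒ S*(5)=68.5289
t_4: node(4,0) S=73.9122 payoff=13.4778 vs cont=13.9368 → 13.9368 [wait]  node(4,1) S=85.9808 payoff=1.4092 vs cont=5.6577 → 5.6577 [wait]  node(4,2) S=100.0200 payoff=0.0000 vs cont=1.2678 → 1.2678 [wait]  node(4,3) S=116.3515 payoff=0.0000 vs cont=0.0928 → 0.0928 [wait]  node(4,4) S=135.3497 payoff=0.0000 vs cont=0.0000 → 0.0000 [wait]  ⇒ S*(4)=-
t_3: node(3,0) S=79.7185 payoff=7.6715 vs cont=9.8423 → 9.8423 [wait]  node(3,1) S=92.7351 payoff=0.0000 vs cont=3.4896 → 3.4896 [wait]  node(3,2) S=107.8772 payoff=0.0000 vs cont=0.6879 → 0.6879 [wait]  node(3,3) S=125.4916 payoff=0.0000 vs cont=0.0470 → 0.0470 [wait]  ⇒ S*(3)=-
t_2: node(2,0) S=85.9808 payoff=1.4092 vs cont=6.7020 → 6.7020 [wait]  node(2,1) S=100.0200 payoff=0.0000 vs cont=2.1061 → 2.1061 [wait]  node(2,2) S=116.3515 payoff=0.0000 vs cont=0.3716 → 0.3716 [wait]  ⇒ S*(2)=-
t_1: node(1,0) S=92.7351 payoff=0.0000 vs cont=4.4308 → 4.4308 [wait]  node(1,1) S=107.8772 payoff=0.0000 vs cont=1.2497 → 1.2497 [wait]  ⇒ S*(1)=-
t_0: node(0,0) S=100.0200 payoff=0.0000 vs cont=2.8592 → 2.8592 [wait]  ⇒ S*(0)=-

price = 2.8592
boundary = - - - - - 68.5289 73.9122 79.7185
tree:
2.8592
4.4308 1.2497
6.7020 2.1061 0.3716
9.8423 3.4896 0.6879 0.0470
13.9368 5.6577 1.2678 0.0928 0.0000
18.8611 8.9115 2.3246 0.1832 0.0000 0.0000
23.8524 13.4778 4.2375 0.3617 0.0000 0.0000 0.0000
28.4801 18.8611 7.6715 0.7139 0.0000 0.0000 0.0000 0.0000
32.7708 23.8524 13.4778 1.4092 0.0000 0.0000 0.0000 0.0000 0.0000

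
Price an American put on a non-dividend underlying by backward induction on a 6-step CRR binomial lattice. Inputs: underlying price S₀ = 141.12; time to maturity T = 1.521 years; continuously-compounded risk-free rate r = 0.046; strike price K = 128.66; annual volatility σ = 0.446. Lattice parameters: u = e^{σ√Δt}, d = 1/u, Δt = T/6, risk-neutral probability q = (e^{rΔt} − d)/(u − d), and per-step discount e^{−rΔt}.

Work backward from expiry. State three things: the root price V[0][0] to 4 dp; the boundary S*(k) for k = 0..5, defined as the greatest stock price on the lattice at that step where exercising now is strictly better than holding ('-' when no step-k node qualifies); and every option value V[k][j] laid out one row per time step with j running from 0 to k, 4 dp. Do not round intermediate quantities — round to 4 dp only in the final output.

price = 19.7513
boundary = - - - 71.9480 57.4772 71.9480
tree:
19.7513
29.1259 9.6726
41.5109 15.8864 2.9069
56.7120 25.4049 5.5490 0.0000
71.1828 39.1023 10.5924 0.0000 0.0000
82.7431 56.7120 20.2199 0.0000 0.0000 0.0000
91.9783 71.1828 38.5979 0.0000 0.0000 0.0000 0.0000

Δt=0.25350  u=1.25177  d=0.79887  q=0.46999  discount=0.98841
step 6 (expiry): payoffs max(K−S,0) = 91.9783 71.1828 38.5979 0.0000 0.0000 0.0000 0.0000
step 5: (k=5,j=0): S=45.9169, (K−S)⁺=82.7431, hold=81.2515 ⇒ V=82.7431 exercise | (k=5,j=1): S=71.9480, (K−S)⁺=56.7120, hold=55.2204 ⇒ V=56.7120 exercise | (k=5,j=2): S=112.7367, (K−S)⁺=15.9233, hold=20.2199 ⇒ V=20.2199 continue | (k=5,j=3): S=176.6493, (K−S)⁺=0.0000, hold=0.0000 ⇒ V=0.0000 continue | (k=5,j=4): S=276.7950, (K−S)⁺=0.0000, hold=0.0000 ⇒ V=0.0000 continue | (k=5,j=5): S=433.7154, (K−S)⁺=0.0000, hold=0.0000 ⇒ V=0.0000 continue  boundary S*=71.9480
step 4: (k=4,j=0): S=57.4772, (K−S)⁺=71.1828, hold=69.6912 ⇒ V=71.1828 exercise | (k=4,j=1): S=90.0621, (K−S)⁺=38.5979, hold=39.1023 ⇒ V=39.1023 continue | (k=4,j=2): S=141.1200, (K−S)⁺=0.0000, hold=10.5924 ⇒ V=10.5924 continue | (k=4,j=3): S=221.1236, (K−S)⁺=0.0000, hold=0.0000 ⇒ V=0.0000 continue | (k=4,j=4): S=346.4827, (K−S)⁺=0.0000, hold=0.0000 ⇒ V=0.0000 continue  boundary S*=57.4772
step 3: (k=3,j=0): S=71.9480, (K−S)⁺=56.7120, hold=55.4547 ⇒ V=56.7120 exercise | (k=3,j=1): S=112.7367, (K−S)⁺=15.9233, hold=25.4049 ⇒ V=25.4049 continue | (k=3,j=2): S=176.6493, (K−S)⁺=0.0000, hold=5.5490 ⇒ V=5.5490 continue | (k=3,j=3): S=276.7950, (K−S)⁺=0.0000, hold=0.0000 ⇒ V=0.0000 continue  boundary S*=71.9480
step 2: (k=2,j=0): S=90.0621, (K−S)⁺=38.5979, hold=41.5109 ⇒ V=41.5109 continue | (k=2,j=1): S=141.1200, (K−S)⁺=0.0000, hold=15.8864 ⇒ V=15.8864 continue | (k=2,j=2): S=221.1236, (K−S)⁺=0.0000, hold=2.9069 ⇒ V=2.9069 continue  boundary S*=-
step 1: (k=1,j=0): S=112.7367, (K−S)⁺=15.9233, hold=29.1259 ⇒ V=29.1259 continue | (k=1,j=1): S=176.6493, (K−S)⁺=0.0000, hold=9.6726 ⇒ V=9.6726 continue  boundary S*=-
step 0: (k=0,j=0): S=141.1200, (K−S)⁺=0.0000, hold=19.7513 ⇒ V=19.7513 continue  boundary S*=-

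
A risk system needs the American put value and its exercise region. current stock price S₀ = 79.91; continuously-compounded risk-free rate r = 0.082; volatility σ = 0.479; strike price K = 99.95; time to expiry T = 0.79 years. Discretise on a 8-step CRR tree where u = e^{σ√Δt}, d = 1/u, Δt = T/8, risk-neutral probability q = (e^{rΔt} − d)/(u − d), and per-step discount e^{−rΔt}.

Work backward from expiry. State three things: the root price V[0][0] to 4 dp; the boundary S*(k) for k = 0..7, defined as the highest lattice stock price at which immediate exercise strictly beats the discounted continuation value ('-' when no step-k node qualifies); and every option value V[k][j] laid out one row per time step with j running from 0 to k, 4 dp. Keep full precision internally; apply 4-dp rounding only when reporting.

price = 24.1984
boundary = - - 59.1368 50.8729 59.1368 68.7432 59.1368 68.7432
tree:
24.1984
31.9331 16.5289
40.8132 23.1969 9.8451
49.0771 31.4089 15.0127 4.6160
56.1862 40.8132 22.1169 7.8486 1.3193
62.3018 49.0771 31.2068 12.9987 2.6045 0.0000
67.5629 56.1862 40.8132 20.7347 5.1418 0.0000 0.0000
72.0887 62.3018 49.0771 31.2068 10.1510 0.0000 0.0000 0.0000
75.9821 67.5629 56.1862 40.8132 20.0400 0.0000 0.0000 0.0000 0.0000

Δt=0.09875  u=1.16244  d=0.86026  q=0.48935  discount=0.99194
step 8 (expiry): payoffs max(K−S,0) = 75.9821 67.5629 56.1862 40.8132 20.0400 0.0000 0.0000 0.0000 0.0000
step 7: (k=7,j=0): S=27.8613, (K−S)⁺=72.0887, hold=71.2827 ⇒ V=72.0887 exercise | (k=7,j=1): S=37.6482, (K−S)⁺=62.3018, hold=61.4958 ⇒ V=62.3018 exercise | (k=7,j=2): S=50.8729, (K−S)⁺=49.0771, hold=48.2710 ⇒ V=49.0771 exercise | (k=7,j=3): S=68.7432, (K−S)⁺=31.2068, hold=30.4007 ⇒ V=31.2068 exercise | (k=7,j=4): S=92.8908, (K−S)⁺=7.0592, hold=10.1510 ⇒ V=10.1510 continue | (k=7,j=5): S=125.5208, (K−S)⁺=0.0000, hold=0.0000 ⇒ V=0.0000 continue | (k=7,j=6): S=169.6128, (K−S)⁺=0.0000, hold=0.0000 ⇒ V=0.0000 continue | (k=7,j=7): S=229.1931, (K−S)⁺=0.0000, hold=0.0000 ⇒ V=0.0000 continue  boundary S*=68.7432
step 6: (k=6,j=0): S=32.3871, (K−S)⁺=67.5629, hold=66.7568 ⇒ V=67.5629 exercise | (k=6,j=1): S=43.7638, (K−S)⁺=56.1862, hold=55.3801 ⇒ V=56.1862 exercise | (k=6,j=2): S=59.1368, (K−S)⁺=40.8132, hold=40.0071 ⇒ V=40.8132 exercise | (k=6,j=3): S=79.9100, (K−S)⁺=20.0400, hold=20.7347 ⇒ V=20.7347 continue | (k=6,j=4): S=107.9802, (K−S)⁺=0.0000, hold=5.1418 ⇒ V=5.1418 continue | (k=6,j=5): S=145.9107, (K−S)⁺=0.0000, hold=0.0000 ⇒ V=0.0000 continue | (k=6,j=6): S=197.1651, (K−S)⁺=0.0000, hold=0.0000 ⇒ V=0.0000 continue  boundary S*=59.1368
step 5: (k=5,j=0): S=37.6482, (K−S)⁺=62.3018, hold=61.4958 ⇒ V=62.3018 exercise | (k=5,j=1): S=50.8729, (K−S)⁺=49.0771, hold=48.2710 ⇒ V=49.0771 exercise | (k=5,j=2): S=68.7432, (K−S)⁺=31.2068, hold=30.7379 ⇒ V=31.2068 exercise | (k=5,j=3): S=92.8908, (K−S)⁺=7.0592, hold=12.9987 ⇒ V=12.9987 continue | (k=5,j=4): S=125.5208, (K−S)⁺=0.0000, hold=2.6045 ⇒ V=2.6045 continue | (k=5,j=5): S=169.6128, (K−S)⁺=0.0000, hold=0.0000 ⇒ V=0.0000 continue  boundary S*=68.7432
step 4: (k=4,j=0): S=43.7638, (K−S)⁺=56.1862, hold=55.3801 ⇒ V=56.1862 exercise | (k=4,j=1): S=59.1368, (K−S)⁺=40.8132, hold=40.0071 ⇒ V=40.8132 exercise | (k=4,j=2): S=79.9100, (K−S)⁺=20.0400, hold=22.1169 ⇒ V=22.1169 continue | (k=4,j=3): S=107.9802, (K−S)⁺=0.0000, hold=7.8486 ⇒ V=7.8486 continue | (k=4,j=4): S=145.9107, (K−S)⁺=0.0000, hold=1.3193 ⇒ V=1.3193 continue  boundary S*=59.1368
step 3: (k=3,j=0): S=50.8729, (K−S)⁺=49.0771, hold=48.2710 ⇒ V=49.0771 exercise | (k=3,j=1): S=68.7432, (K−S)⁺=31.2068, hold=31.4089 ⇒ V=31.4089 continue | (k=3,j=2): S=92.8908, (K−S)⁺=7.0592, hold=15.0127 ⇒ V=15.0127 continue | (k=3,j=3): S=125.5208, (K−S)⁺=0.0000, hold=4.6160 ⇒ V=4.6160 continue  boundary S*=50.8729
step 2: (k=2,j=0): S=59.1368, (K−S)⁺=40.8132, hold=40.1052 ⇒ V=40.8132 exercise | (k=2,j=1): S=79.9100, (K−S)⁺=20.0400, hold=23.1969 ⇒ V=23.1969 continue | (k=2,j=2): S=107.9802, (K−S)⁺=0.0000, hold=9.8451 ⇒ V=9.8451 continue  boundary S*=59.1368
step 1: (k=1,j=0): S=68.7432, (K−S)⁺=31.2068, hold=31.9331 ⇒ V=31.9331 continue | (k=1,j=1): S=92.8908, (K−S)⁺=7.0592, hold=16.5289 ⇒ V=16.5289 continue  boundary S*=-
step 0: (k=0,j=0): S=79.9100, (K−S)⁺=20.0400, hold=24.1984 ⇒ V=24.1984 continue  boundary S*=-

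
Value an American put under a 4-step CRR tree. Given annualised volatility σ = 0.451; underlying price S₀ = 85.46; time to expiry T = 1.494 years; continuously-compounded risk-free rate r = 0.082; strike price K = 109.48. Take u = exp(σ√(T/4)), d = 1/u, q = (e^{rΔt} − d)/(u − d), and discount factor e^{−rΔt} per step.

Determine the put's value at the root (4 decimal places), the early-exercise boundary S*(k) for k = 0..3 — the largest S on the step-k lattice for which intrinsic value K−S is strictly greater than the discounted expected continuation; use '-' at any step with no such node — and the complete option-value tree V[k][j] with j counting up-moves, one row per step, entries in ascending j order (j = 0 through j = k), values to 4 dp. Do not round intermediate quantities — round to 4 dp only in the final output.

params: Δt=0.37350 u=1.31736 d=0.75910 q=0.48724 e^(-rΔt)=0.96984
t_4 payoffs: 81.1041 60.2357 24.0200 0.0000 0.0000
t_3: node(3,0) S=37.3812 payoff=72.0988 vs cont=68.7966 → 72.0988 [stop]  node(3,1) S=64.8723 payoff=44.6077 vs cont=41.3054 → 44.6077 [stop]  node(3,2) S=112.5813 payoff=0.0000 vs cont=11.9451 → 11.9451 [wait]  node(3,3) S=195.3767 payoff=0.0000 vs cont=0.0000 → 0.0000 [wait]  ⇒ S*(3)=64.8723
t_2: node(2,0) S=49.2443 payoff=60.2357 vs cont=56.9334 → 60.2357 [stop]  node(2,1) S=85.4600 payoff=24.0200 vs cont=27.8278 → 27.8278 [wait]  node(2,2) S=148.3097 payoff=0.0000 vs cont=5.9403 → 5.9403 [wait]  ⇒ S*(2)=49.2443
t_1: node(1,0) S=64.8723 payoff=44.6077 vs cont=43.1048 → 44.6077 [stop]  node(1,1) S=112.5813 payoff=0.0000 vs cont=16.6457 → 16.6457 [wait]  ⇒ S*(1)=64.8723
t_0: node(0,0) S=85.4600 payoff=24.0200 vs cont=30.0490 → 30.0490 [wait]  ⇒ S*(0)=-

price = 30.0490
boundary = - 64.8723 49.2443 64.8723
tree:
30.0490
44.6077 16.6457
60.2357 27.8278 5.9403
72.0988 44.6077 11.9451 0.0000
81.1041 60.2357 24.0200 0.0000 0.0000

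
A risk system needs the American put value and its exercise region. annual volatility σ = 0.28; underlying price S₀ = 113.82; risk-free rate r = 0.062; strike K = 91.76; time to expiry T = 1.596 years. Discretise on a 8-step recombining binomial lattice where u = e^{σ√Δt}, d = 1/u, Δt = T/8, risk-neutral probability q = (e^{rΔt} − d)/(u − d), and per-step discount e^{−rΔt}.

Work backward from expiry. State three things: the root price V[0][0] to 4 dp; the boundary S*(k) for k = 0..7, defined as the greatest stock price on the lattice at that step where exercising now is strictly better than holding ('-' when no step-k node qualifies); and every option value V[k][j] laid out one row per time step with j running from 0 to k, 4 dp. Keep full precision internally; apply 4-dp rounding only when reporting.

price = 3.8574
boundary = - - - - 69.0179 60.9042 69.0179 78.2124
tree:
3.8574
6.2813 1.6981
9.9706 3.0048 0.5250
15.3451 5.2172 1.0216 0.0762
22.7421 8.8416 1.9753 0.1601 0.0000
30.8558 14.5077 3.7902 0.3367 0.0000 0.0000
38.0156 22.7421 7.2061 0.7078 0.0000 0.0000 0.0000
44.3337 30.8558 13.5476 1.4880 0.0000 0.0000 0.0000 0.0000
49.9091 38.0156 22.7421 3.1281 0.0000 0.0000 0.0000 0.0000 0.0000

params: Δt=0.19950 u=1.13322 d=0.88244 q=0.51840 e^(-rΔt)=0.98771
t_8 payoffs: 49.9091 38.0156 22.7421 3.1281 0.0000 0.0000 0.0000 0.0000 0.0000
t_7: node(7,0) S=47.4263 payoff=44.3337 vs cont=43.2058 → 44.3337 [stop]  node(7,1) S=60.9042 payoff=30.8558 vs cont=29.7278 → 30.8558 [stop]  node(7,2) S=78.2124 payoff=13.5476 vs cont=12.4196 → 13.5476 [stop]  node(7,3) S=100.4395 payoff=0.0000 vs cont=1.4880 → 1.4880 [wait]  node(7,4) S=128.9831 payoff=0.0000 vs cont=0.0000 → 0.0000 [wait]  node(7,5) S=165.6385 payoff=0.0000 vs cont=0.0000 → 0.0000 [wait]  node(7,6) S=212.7109 payoff=0.0000 vs cont=0.0000 → 0.0000 [wait]  node(7,7) S=273.1608 payoff=0.0000 vs cont=0.0000 → 0.0000 [wait]  ⇒ S*(7)=78.2124
t_6: node(6,0) S=53.7444 payoff=38.0156 vs cont=36.8876 → 38.0156 [stop]  node(6,1) S=69.0179 payoff=22.7421 vs cont=21.6141 → 22.7421 [stop]  node(6,2) S=88.6319 payoff=3.1281 vs cont=7.2061 → 7.2061 [wait]  node(6,3) S=113.8200 payoff=0.0000 vs cont=0.7078 → 0.7078 [wait]  node(6,4) S=146.1662 payoff=0.0000 vs cont=0.0000 → 0.0000 [wait]  node(6,5) S=187.7049 payoff=0.0000 vs cont=0.0000 → 0.0000 [wait]  node(6,6) S=241.0483 payoff=0.0000 vs cont=0.0000 → 0.0000 [wait]  ⇒ S*(6)=69.0179
t_5: node(5,0) S=60.9042 payoff=30.8558 vs cont=29.7278 → 30.8558 [stop]  node(5,1) S=78.2124 payoff=13.5476 vs cont=14.5077 → 14.5077 [wait]  node(5,2) S=100.4395 payoff=0.0000 vs cont=3.7902 → 3.7902 [wait]  node(5,3) S=128.9831 payoff=0.0000 vs cont=0.3367 → 0.3367 [wait]  node(5,4) S=165.6385 payoff=0.0000 vs cont=0.0000 → 0.0000 [wait]  node(5,5) S=212.7109 payoff=0.0000 vs cont=0.0000 → 0.0000 [wait]  ⇒ S*(5)=60.9042
t_4: node(4,0) S=69.0179 payoff=22.7421 vs cont=22.1057 → 22.7421 [stop]  node(4,1) S=88.6319 payoff=3.1281 vs cont=8.8416 → 8.8416 [wait]  node(4,2) S=113.8200 payoff=0.0000 vs cont=1.9753 → 1.9753 [wait]  node(4,3) S=146.1662 payoff=0.0000 vs cont=0.1601 → 0.1601 [wait]  node(4,4) S=187.7049 payoff=0.0000 vs cont=0.0000 → 0.0000 [wait]  ⇒ S*(4)=69.0179
t_3: node(3,0) S=78.2124 payoff=13.5476 vs cont=15.3451 → 15.3451 [wait]  node(3,1) S=100.4395 payoff=0.0000 vs cont=5.2172 → 5.2172 [wait]  node(3,2) S=128.9831 payoff=0.0000 vs cont=1.0216 → 1.0216 [wait]  node(3,3) S=165.6385 payoff=0.0000 vs cont=0.0762 → 0.0762 [wait]  ⇒ S*(3)=-
t_2: node(2,0) S=88.6319 payoff=3.1281 vs cont=9.9706 → 9.9706 [wait]  node(2,1) S=113.8200 payoff=0.0000 vs cont=3.0048 → 3.0048 [wait]  node(2,2) S=146.1662 payoff=0.0000 vs cont=0.5250 → 0.5250 [wait]  ⇒ S*(2)=-
t_1: node(1,0) S=100.4395 payoff=0.0000 vs cont=6.2813 → 6.2813 [wait]  node(1,1) S=128.9831 payoff=0.0000 vs cont=1.6981 → 1.6981 [wait]  ⇒ S*(1)=-
t_0: node(0,0) S=113.8200 payoff=0.0000 vs cont=3.8574 → 3.8574 [wait]  ⇒ S*(0)=-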